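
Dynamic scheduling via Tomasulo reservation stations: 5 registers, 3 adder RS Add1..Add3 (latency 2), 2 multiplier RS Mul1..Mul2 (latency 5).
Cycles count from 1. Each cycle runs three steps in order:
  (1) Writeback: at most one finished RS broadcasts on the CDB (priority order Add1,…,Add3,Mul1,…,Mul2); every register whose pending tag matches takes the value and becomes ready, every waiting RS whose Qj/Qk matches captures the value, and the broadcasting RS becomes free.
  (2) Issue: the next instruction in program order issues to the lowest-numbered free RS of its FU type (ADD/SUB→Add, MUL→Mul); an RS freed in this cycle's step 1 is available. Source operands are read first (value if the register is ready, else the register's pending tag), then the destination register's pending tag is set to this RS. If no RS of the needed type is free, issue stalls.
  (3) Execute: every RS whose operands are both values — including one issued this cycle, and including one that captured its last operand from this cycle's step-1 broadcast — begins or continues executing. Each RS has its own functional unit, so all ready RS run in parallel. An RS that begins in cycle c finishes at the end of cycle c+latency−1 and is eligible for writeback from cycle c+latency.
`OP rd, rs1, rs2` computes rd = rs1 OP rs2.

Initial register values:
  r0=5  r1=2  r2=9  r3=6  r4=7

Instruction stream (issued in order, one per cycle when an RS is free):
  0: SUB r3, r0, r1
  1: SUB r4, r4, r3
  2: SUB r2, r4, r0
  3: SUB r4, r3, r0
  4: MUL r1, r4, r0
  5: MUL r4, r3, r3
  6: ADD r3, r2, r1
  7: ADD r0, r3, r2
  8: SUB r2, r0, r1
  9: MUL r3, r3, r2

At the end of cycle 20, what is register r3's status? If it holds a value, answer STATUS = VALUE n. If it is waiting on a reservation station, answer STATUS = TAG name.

STATUS = TAG Mul1

  c1: issue SUB r3<-Add1  regs: r0:5,r1:2,r2:9,r3:Add1,r4:7
  c2: issue SUB r4<-Add2  regs: r0:5,r1:2,r2:9,r3:Add1,r4:Add2
  c3: CDB Add1=3; issue SUB r2<-Add1  regs: r0:5,r1:2,r2:Add1,r3:3,r4:Add2
  c4: issue SUB r4<-Add3  regs: r0:5,r1:2,r2:Add1,r3:3,r4:Add3
  c5: CDB Add2=4; issue MUL r1<-Mul1  regs: r0:5,r1:Mul1,r2:Add1,r3:3,r4:Add3
  c6: CDB Add3=-2; issue MUL r4<-Mul2  regs: r0:5,r1:Mul1,r2:Add1,r3:3,r4:Mul2
  c7: CDB Add1=-1; issue ADD r3<-Add1  regs: r0:5,r1:Mul1,r2:-1,r3:Add1,r4:Mul2
  c8: issue ADD r0<-Add2  regs: r0:Add2,r1:Mul1,r2:-1,r3:Add1,r4:Mul2
  c9: issue SUB r2<-Add3  regs: r0:Add2,r1:Mul1,r2:Add3,r3:Add1,r4:Mul2
  c10: stall  regs: r0:Add2,r1:Mul1,r2:Add3,r3:Add1,r4:Mul2
  c11: CDB Mul1=-10; issue MUL r3<-Mul1  regs: r0:Add2,r1:-10,r2:Add3,r3:Mul1,r4:Mul2
  c12: CDB Mul2=9  regs: r0:Add2,r1:-10,r2:Add3,r3:Mul1,r4:9
  c13: CDB Add1=-11  regs: r0:Add2,r1:-10,r2:Add3,r3:Mul1,r4:9
  c14: -  regs: r0:Add2,r1:-10,r2:Add3,r3:Mul1,r4:9
  c15: CDB Add2=-12  regs: r0:-12,r1:-10,r2:Add3,r3:Mul1,r4:9
  c16: -  regs: r0:-12,r1:-10,r2:Add3,r3:Mul1,r4:9
  c17: CDB Add3=-2  regs: r0:-12,r1:-10,r2:-2,r3:Mul1,r4:9
  c18: -  regs: r0:-12,r1:-10,r2:-2,r3:Mul1,r4:9
  c19: -  regs: r0:-12,r1:-10,r2:-2,r3:Mul1,r4:9
  c20: -  regs: r0:-12,r1:-10,r2:-2,r3:Mul1,r4:9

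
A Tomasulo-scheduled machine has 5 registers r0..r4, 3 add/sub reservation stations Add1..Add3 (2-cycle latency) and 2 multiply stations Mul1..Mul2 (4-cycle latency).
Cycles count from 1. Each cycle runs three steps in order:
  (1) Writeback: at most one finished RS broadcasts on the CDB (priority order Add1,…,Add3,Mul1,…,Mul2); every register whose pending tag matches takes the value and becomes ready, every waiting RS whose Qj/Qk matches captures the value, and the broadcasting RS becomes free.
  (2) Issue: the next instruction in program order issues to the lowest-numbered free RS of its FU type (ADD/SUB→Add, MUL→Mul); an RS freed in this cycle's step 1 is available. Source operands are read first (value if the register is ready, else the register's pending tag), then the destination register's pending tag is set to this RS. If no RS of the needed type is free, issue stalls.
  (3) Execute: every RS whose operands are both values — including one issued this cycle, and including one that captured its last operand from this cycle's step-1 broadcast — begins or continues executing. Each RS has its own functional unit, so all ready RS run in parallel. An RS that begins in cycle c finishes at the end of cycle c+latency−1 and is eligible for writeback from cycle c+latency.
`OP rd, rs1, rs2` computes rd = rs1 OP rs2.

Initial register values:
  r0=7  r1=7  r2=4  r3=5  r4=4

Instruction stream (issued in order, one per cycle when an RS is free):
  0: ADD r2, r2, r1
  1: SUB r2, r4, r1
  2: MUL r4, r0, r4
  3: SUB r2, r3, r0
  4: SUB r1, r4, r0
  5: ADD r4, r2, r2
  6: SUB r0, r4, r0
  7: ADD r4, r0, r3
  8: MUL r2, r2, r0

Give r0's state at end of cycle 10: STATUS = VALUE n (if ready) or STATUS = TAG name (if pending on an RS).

STATUS = VALUE -11

c1: issue ADD r2<-Add1 | r0:7,r1:7,r2:Add1,r3:5,r4:4
c2: issue SUB r2<-Add2 | r0:7,r1:7,r2:Add2,r3:5,r4:4
c3: CDB Add1=11; issue MUL r4<-Mul1 | r0:7,r1:7,r2:Add2,r3:5,r4:Mul1
c4: CDB Add2=-3; issue SUB r2<-Add1 | r0:7,r1:7,r2:Add1,r3:5,r4:Mul1
c5: issue SUB r1<-Add2 | r0:7,r1:Add2,r2:Add1,r3:5,r4:Mul1
c6: CDB Add1=-2; issue ADD r4<-Add1 | r0:7,r1:Add2,r2:-2,r3:5,r4:Add1
c7: CDB Mul1=28; issue SUB r0<-Add3 | r0:Add3,r1:Add2,r2:-2,r3:5,r4:Add1
c8: CDB Add1=-4; issue ADD r4<-Add1 | r0:Add3,r1:Add2,r2:-2,r3:5,r4:Add1
c9: CDB Add2=21; issue MUL r2<-Mul1 | r0:Add3,r1:21,r2:Mul1,r3:5,r4:Add1
c10: CDB Add3=-11 | r0:-11,r1:21,r2:Mul1,r3:5,r4:Add1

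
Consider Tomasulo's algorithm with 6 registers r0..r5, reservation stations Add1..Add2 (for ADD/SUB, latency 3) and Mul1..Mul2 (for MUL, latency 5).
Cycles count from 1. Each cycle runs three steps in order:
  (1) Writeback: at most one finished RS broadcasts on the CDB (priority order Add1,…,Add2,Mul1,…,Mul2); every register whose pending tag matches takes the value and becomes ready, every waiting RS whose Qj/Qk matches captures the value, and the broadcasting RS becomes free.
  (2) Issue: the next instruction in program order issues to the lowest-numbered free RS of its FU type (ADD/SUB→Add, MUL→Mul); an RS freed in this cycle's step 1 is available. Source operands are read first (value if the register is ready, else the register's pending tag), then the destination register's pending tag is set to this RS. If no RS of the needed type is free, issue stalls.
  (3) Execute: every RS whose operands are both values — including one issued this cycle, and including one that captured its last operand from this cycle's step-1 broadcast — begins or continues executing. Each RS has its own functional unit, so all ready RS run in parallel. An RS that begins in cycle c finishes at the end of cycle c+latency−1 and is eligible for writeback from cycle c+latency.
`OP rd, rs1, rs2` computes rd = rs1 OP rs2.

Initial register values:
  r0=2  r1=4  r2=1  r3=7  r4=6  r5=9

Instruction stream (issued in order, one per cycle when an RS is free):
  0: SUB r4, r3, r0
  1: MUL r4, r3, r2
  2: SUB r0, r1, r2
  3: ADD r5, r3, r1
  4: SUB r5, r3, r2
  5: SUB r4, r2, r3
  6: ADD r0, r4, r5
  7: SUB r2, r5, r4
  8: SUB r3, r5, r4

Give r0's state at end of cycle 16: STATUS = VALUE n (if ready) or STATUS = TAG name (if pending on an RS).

STATUS = VALUE 0

cycle 1: issue SUB r4<-Add1 // r0:2,r1:4,r2:1,r3:7,r4:Add1,r5:9
cycle 2: issue MUL r4<-Mul1 // r0:2,r1:4,r2:1,r3:7,r4:Mul1,r5:9
cycle 3: issue SUB r0<-Add2 // r0:Add2,r1:4,r2:1,r3:7,r4:Mul1,r5:9
cycle 4: CDB Add1=5; issue ADD r5<-Add1 // r0:Add2,r1:4,r2:1,r3:7,r4:Mul1,r5:Add1
cycle 5: stall // r0:Add2,r1:4,r2:1,r3:7,r4:Mul1,r5:Add1
cycle 6: CDB Add2=3; issue SUB r5<-Add2 // r0:3,r1:4,r2:1,r3:7,r4:Mul1,r5:Add2
cycle 7: CDB Add1=11; issue SUB r4<-Add1 // r0:3,r1:4,r2:1,r3:7,r4:Add1,r5:Add2
cycle 8: CDB Mul1=7; stall // r0:3,r1:4,r2:1,r3:7,r4:Add1,r5:Add2
cycle 9: CDB Add2=6; issue ADD r0<-Add2 // r0:Add2,r1:4,r2:1,r3:7,r4:Add1,r5:6
cycle 10: CDB Add1=-6; issue SUB r2<-Add1 // r0:Add2,r1:4,r2:Add1,r3:7,r4:-6,r5:6
cycle 11: stall // r0:Add2,r1:4,r2:Add1,r3:7,r4:-6,r5:6
cycle 12: stall // r0:Add2,r1:4,r2:Add1,r3:7,r4:-6,r5:6
cycle 13: CDB Add1=12; issue SUB r3<-Add1 // r0:Add2,r1:4,r2:12,r3:Add1,r4:-6,r5:6
cycle 14: CDB Add2=0 // r0:0,r1:4,r2:12,r3:Add1,r4:-6,r5:6
cycle 15: - // r0:0,r1:4,r2:12,r3:Add1,r4:-6,r5:6
cycle 16: CDB Add1=12 // r0:0,r1:4,r2:12,r3:12,r4:-6,r5:6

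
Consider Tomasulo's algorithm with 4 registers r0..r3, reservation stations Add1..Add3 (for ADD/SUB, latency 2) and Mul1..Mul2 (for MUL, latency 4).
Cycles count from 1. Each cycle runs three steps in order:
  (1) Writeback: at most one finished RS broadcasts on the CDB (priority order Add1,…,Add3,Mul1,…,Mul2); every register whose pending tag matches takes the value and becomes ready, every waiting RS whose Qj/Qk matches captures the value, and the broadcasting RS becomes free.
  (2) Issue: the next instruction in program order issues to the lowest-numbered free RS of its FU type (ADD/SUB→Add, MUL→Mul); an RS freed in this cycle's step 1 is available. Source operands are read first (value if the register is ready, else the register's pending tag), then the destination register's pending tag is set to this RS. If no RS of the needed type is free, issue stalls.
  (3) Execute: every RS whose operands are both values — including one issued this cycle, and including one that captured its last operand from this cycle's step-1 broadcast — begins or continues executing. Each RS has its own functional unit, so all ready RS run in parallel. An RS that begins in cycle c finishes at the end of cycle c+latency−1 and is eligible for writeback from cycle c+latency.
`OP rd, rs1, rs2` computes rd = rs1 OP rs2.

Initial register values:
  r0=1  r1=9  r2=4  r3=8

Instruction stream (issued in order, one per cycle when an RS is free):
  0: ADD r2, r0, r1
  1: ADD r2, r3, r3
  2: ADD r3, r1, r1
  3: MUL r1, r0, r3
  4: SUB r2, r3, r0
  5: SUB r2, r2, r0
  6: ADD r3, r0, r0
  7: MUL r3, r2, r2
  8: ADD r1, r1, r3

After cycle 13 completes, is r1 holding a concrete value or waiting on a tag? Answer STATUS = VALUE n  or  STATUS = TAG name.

  c1: issue ADD r2<-Add1  regs: r0:1,r1:9,r2:Add1,r3:8
  c2: issue ADD r2<-Add2  regs: r0:1,r1:9,r2:Add2,r3:8
  c3: CDB Add1=10; issue ADD r3<-Add1  regs: r0:1,r1:9,r2:Add2,r3:Add1
  c4: CDB Add2=16; issue MUL r1<-Mul1  regs: r0:1,r1:Mul1,r2:16,r3:Add1
  c5: CDB Add1=18; issue SUB r2<-Add1  regs: r0:1,r1:Mul1,r2:Add1,r3:18
  c6: issue SUB r2<-Add2  regs: r0:1,r1:Mul1,r2:Add2,r3:18
  c7: CDB Add1=17; issue ADD r3<-Add1  regs: r0:1,r1:Mul1,r2:Add2,r3:Add1
  c8: issue MUL r3<-Mul2  regs: r0:1,r1:Mul1,r2:Add2,r3:Mul2
  c9: CDB Add1=2; issue ADD r1<-Add1  regs: r0:1,r1:Add1,r2:Add2,r3:Mul2
  c10: CDB Add2=16  regs: r0:1,r1:Add1,r2:16,r3:Mul2
  c11: CDB Mul1=18  regs: r0:1,r1:Add1,r2:16,r3:Mul2
  c12: -  regs: r0:1,r1:Add1,r2:16,r3:Mul2
  c13: -  regs: r0:1,r1:Add1,r2:16,r3:Mul2

STATUS = TAG Add1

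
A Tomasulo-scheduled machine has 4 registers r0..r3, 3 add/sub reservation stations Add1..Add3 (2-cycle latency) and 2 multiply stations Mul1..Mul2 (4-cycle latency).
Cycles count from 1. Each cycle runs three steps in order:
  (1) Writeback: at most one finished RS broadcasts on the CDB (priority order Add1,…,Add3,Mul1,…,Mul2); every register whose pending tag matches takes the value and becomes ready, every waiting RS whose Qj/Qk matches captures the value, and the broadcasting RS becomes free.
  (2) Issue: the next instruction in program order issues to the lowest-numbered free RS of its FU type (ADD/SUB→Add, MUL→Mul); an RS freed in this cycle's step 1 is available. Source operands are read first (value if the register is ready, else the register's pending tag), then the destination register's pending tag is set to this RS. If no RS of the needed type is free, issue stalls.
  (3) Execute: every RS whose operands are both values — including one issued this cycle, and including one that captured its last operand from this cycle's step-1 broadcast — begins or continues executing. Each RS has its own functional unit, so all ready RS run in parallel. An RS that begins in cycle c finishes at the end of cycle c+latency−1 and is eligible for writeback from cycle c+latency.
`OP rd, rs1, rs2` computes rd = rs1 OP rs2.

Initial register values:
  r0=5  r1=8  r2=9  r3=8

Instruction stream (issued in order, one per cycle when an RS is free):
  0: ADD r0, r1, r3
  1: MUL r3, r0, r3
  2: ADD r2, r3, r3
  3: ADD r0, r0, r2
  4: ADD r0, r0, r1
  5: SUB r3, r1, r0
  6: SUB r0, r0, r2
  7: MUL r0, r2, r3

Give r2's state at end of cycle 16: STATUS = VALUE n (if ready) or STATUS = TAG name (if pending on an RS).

cycle 1: issue ADD r0<-Add1 // r0:Add1,r1:8,r2:9,r3:8
cycle 2: issue MUL r3<-Mul1 // r0:Add1,r1:8,r2:9,r3:Mul1
cycle 3: CDB Add1=16; issue ADD r2<-Add1 // r0:16,r1:8,r2:Add1,r3:Mul1
cycle 4: issue ADD r0<-Add2 // r0:Add2,r1:8,r2:Add1,r3:Mul1
cycle 5: issue ADD r0<-Add3 // r0:Add3,r1:8,r2:Add1,r3:Mul1
cycle 6: stall // r0:Add3,r1:8,r2:Add1,r3:Mul1
cycle 7: CDB Mul1=128; stall // r0:Add3,r1:8,r2:Add1,r3:128
cycle 8: stall // r0:Add3,r1:8,r2:Add1,r3:128
cycle 9: CDB Add1=256; issue SUB r3<-Add1 // r0:Add3,r1:8,r2:256,r3:Add1
cycle 10: stall // r0:Add3,r1:8,r2:256,r3:Add1
cycle 11: CDB Add2=272; issue SUB r0<-Add2 // r0:Add2,r1:8,r2:256,r3:Add1
cycle 12: issue MUL r0<-Mul1 // r0:Mul1,r1:8,r2:256,r3:Add1
cycle 13: CDB Add3=280 // r0:Mul1,r1:8,r2:256,r3:Add1
cycle 14: - // r0:Mul1,r1:8,r2:256,r3:Add1
cycle 15: CDB Add1=-272 // r0:Mul1,r1:8,r2:256,r3:-272
cycle 16: CDB Add2=24 // r0:Mul1,r1:8,r2:256,r3:-272

STATUS = VALUE 256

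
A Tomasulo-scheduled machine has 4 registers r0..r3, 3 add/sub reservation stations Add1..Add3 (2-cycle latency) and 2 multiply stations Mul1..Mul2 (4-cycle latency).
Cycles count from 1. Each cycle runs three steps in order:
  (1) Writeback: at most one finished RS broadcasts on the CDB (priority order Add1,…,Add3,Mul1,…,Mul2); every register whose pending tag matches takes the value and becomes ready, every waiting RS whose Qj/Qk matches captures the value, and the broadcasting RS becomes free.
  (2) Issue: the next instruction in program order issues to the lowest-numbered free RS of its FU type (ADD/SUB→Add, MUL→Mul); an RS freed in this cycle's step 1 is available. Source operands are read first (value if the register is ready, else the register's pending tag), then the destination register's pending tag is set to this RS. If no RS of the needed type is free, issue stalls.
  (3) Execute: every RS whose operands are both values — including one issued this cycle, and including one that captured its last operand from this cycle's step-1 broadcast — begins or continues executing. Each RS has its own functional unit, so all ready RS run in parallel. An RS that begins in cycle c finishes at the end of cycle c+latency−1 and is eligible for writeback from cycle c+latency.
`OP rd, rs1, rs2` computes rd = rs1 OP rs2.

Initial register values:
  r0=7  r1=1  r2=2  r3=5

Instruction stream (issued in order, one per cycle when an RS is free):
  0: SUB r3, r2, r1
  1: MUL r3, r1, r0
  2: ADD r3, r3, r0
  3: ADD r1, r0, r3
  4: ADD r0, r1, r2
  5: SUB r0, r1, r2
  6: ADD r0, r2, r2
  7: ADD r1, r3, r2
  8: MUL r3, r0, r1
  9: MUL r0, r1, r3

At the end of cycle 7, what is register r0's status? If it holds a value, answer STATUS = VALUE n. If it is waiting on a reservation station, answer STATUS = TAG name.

STATUS = TAG Add3

  c1: issue SUB r3<-Add1  regs: r0:7,r1:1,r2:2,r3:Add1
  c2: issue MUL r3<-Mul1  regs: r0:7,r1:1,r2:2,r3:Mul1
  c3: CDB Add1=1; issue ADD r3<-Add1  regs: r0:7,r1:1,r2:2,r3:Add1
  c4: issue ADD r1<-Add2  regs: r0:7,r1:Add2,r2:2,r3:Add1
  c5: issue ADD r0<-Add3  regs: r0:Add3,r1:Add2,r2:2,r3:Add1
  c6: CDB Mul1=7; stall  regs: r0:Add3,r1:Add2,r2:2,r3:Add1
  c7: stall  regs: r0:Add3,r1:Add2,r2:2,r3:Add1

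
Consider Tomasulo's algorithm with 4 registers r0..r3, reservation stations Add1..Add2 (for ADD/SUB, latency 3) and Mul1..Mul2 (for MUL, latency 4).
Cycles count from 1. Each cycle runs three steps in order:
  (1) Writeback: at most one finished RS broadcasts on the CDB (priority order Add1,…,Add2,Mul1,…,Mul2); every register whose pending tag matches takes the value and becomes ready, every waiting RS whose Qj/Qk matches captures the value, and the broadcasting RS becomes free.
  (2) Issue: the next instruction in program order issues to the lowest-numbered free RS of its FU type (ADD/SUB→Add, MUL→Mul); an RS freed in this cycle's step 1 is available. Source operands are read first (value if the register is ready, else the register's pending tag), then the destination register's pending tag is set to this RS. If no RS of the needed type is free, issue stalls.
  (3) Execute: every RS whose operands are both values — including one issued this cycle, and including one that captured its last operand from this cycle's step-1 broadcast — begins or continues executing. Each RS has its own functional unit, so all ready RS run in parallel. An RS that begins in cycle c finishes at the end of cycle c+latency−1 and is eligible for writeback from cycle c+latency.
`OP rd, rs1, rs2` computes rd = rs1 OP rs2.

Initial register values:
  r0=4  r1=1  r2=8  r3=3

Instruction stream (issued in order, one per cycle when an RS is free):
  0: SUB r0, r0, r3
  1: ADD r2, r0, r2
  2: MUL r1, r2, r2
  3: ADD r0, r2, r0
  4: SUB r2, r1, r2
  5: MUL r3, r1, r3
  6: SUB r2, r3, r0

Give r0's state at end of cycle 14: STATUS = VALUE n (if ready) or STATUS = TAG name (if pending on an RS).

STATUS = VALUE 10

cycle 1: issue SUB r0<-Add1 // r0:Add1,r1:1,r2:8,r3:3
cycle 2: issue ADD r2<-Add2 // r0:Add1,r1:1,r2:Add2,r3:3
cycle 3: issue MUL r1<-Mul1 // r0:Add1,r1:Mul1,r2:Add2,r3:3
cycle 4: CDB Add1=1; issue ADD r0<-Add1 // r0:Add1,r1:Mul1,r2:Add2,r3:3
cycle 5: stall // r0:Add1,r1:Mul1,r2:Add2,r3:3
cycle 6: stall // r0:Add1,r1:Mul1,r2:Add2,r3:3
cycle 7: CDB Add2=9; issue SUB r2<-Add2 // r0:Add1,r1:Mul1,r2:Add2,r3:3
cycle 8: issue MUL r3<-Mul2 // r0:Add1,r1:Mul1,r2:Add2,r3:Mul2
cycle 9: stall // r0:Add1,r1:Mul1,r2:Add2,r3:Mul2
cycle 10: CDB Add1=10; issue SUB r2<-Add1 // r0:10,r1:Mul1,r2:Add1,r3:Mul2
cycle 11: CDB Mul1=81 // r0:10,r1:81,r2:Add1,r3:Mul2
cycle 12: - // r0:10,r1:81,r2:Add1,r3:Mul2
cycle 13: - // r0:10,r1:81,r2:Add1,r3:Mul2
cycle 14: CDB Add2=72 // r0:10,r1:81,r2:Add1,r3:Mul2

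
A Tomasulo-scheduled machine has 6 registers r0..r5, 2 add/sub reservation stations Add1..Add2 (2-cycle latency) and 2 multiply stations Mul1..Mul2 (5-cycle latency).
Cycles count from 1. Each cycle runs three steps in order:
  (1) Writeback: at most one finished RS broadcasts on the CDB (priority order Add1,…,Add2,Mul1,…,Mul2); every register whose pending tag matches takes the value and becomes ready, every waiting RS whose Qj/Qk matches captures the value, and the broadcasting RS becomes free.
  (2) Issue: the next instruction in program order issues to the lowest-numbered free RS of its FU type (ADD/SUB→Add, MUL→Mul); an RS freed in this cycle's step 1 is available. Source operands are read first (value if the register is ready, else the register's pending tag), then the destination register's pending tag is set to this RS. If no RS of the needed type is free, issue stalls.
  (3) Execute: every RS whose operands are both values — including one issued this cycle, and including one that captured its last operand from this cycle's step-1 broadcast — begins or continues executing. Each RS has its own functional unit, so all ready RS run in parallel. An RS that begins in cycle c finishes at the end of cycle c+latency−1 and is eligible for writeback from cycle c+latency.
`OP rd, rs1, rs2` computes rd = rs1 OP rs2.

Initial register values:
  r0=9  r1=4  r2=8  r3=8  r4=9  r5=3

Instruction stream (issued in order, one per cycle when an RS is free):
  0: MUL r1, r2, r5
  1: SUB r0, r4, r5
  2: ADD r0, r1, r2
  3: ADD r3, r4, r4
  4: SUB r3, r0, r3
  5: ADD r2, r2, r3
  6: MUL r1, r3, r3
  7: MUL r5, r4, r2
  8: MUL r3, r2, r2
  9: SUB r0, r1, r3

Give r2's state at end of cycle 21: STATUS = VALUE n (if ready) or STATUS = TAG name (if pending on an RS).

STATUS = VALUE 22

  c1: issue MUL r1<-Mul1  regs: r0:9,r1:Mul1,r2:8,r3:8,r4:9,r5:3
  c2: issue SUB r0<-Add1  regs: r0:Add1,r1:Mul1,r2:8,r3:8,r4:9,r5:3
  c3: issue ADD r0<-Add2  regs: r0:Add2,r1:Mul1,r2:8,r3:8,r4:9,r5:3
  c4: CDB Add1=6; issue ADD r3<-Add1  regs: r0:Add2,r1:Mul1,r2:8,r3:Add1,r4:9,r5:3
  c5: stall  regs: r0:Add2,r1:Mul1,r2:8,r3:Add1,r4:9,r5:3
  c6: CDB Add1=18; issue SUB r3<-Add1  regs: r0:Add2,r1:Mul1,r2:8,r3:Add1,r4:9,r5:3
  c7: CDB Mul1=24; stall  regs: r0:Add2,r1:24,r2:8,r3:Add1,r4:9,r5:3
  c8: stall  regs: r0:Add2,r1:24,r2:8,r3:Add1,r4:9,r5:3
  c9: CDB Add2=32; issue ADD r2<-Add2  regs: r0:32,r1:24,r2:Add2,r3:Add1,r4:9,r5:3
  c10: issue MUL r1<-Mul1  regs: r0:32,r1:Mul1,r2:Add2,r3:Add1,r4:9,r5:3
  c11: CDB Add1=14; issue MUL r5<-Mul2  regs: r0:32,r1:Mul1,r2:Add2,r3:14,r4:9,r5:Mul2
  c12: stall  regs: r0:32,r1:Mul1,r2:Add2,r3:14,r4:9,r5:Mul2
  c13: CDB Add2=22; stall  regs: r0:32,r1:Mul1,r2:22,r3:14,r4:9,r5:Mul2
  c14: stall  regs: r0:32,r1:Mul1,r2:22,r3:14,r4:9,r5:Mul2
  c15: stall  regs: r0:32,r1:Mul1,r2:22,r3:14,r4:9,r5:Mul2
  c16: CDB Mul1=196; issue MUL r3<-Mul1  regs: r0:32,r1:196,r2:22,r3:Mul1,r4:9,r5:Mul2
  c17: issue SUB r0<-Add1  regs: r0:Add1,r1:196,r2:22,r3:Mul1,r4:9,r5:Mul2
  c18: CDB Mul2=198  regs: r0:Add1,r1:196,r2:22,r3:Mul1,r4:9,r5:198
  c19: -  regs: r0:Add1,r1:196,r2:22,r3:Mul1,r4:9,r5:198
  c20: -  regs: r0:Add1,r1:196,r2:22,r3:Mul1,r4:9,r5:198
  c21: CDB Mul1=484  regs: r0:Add1,r1:196,r2:22,r3:484,r4:9,r5:198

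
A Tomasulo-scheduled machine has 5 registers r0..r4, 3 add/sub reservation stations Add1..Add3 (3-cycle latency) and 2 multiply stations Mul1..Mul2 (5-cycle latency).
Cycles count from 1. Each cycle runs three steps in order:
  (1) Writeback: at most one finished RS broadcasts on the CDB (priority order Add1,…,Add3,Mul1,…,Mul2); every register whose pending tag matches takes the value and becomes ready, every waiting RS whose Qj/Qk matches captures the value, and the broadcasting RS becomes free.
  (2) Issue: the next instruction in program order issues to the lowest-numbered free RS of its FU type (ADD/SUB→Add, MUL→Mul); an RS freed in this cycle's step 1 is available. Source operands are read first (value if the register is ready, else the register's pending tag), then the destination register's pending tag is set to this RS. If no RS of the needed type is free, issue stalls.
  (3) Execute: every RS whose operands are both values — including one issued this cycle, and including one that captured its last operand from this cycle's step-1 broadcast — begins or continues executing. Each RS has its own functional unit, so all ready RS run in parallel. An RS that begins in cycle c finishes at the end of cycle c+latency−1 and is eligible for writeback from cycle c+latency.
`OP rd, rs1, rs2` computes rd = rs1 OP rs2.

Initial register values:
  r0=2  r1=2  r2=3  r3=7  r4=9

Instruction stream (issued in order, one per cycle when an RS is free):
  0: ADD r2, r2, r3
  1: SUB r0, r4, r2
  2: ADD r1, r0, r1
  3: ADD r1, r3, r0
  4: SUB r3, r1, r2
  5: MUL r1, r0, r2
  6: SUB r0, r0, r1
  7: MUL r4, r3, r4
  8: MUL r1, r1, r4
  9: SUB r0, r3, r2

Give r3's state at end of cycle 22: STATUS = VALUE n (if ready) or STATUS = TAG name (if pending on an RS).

  c1: issue ADD r2<-Add1  regs: r0:2,r1:2,r2:Add1,r3:7,r4:9
  c2: issue SUB r0<-Add2  regs: r0:Add2,r1:2,r2:Add1,r3:7,r4:9
  c3: issue ADD r1<-Add3  regs: r0:Add2,r1:Add3,r2:Add1,r3:7,r4:9
  c4: CDB Add1=10; issue ADD r1<-Add1  regs: r0:Add2,r1:Add1,r2:10,r3:7,r4:9
  c5: stall  regs: r0:Add2,r1:Add1,r2:10,r3:7,r4:9
  c6: stall  regs: r0:Add2,r1:Add1,r2:10,r3:7,r4:9
  c7: CDB Add2=-1; issue SUB r3<-Add2  regs: r0:-1,r1:Add1,r2:10,r3:Add2,r4:9
  c8: issue MUL r1<-Mul1  regs: r0:-1,r1:Mul1,r2:10,r3:Add2,r4:9
  c9: stall  regs: r0:-1,r1:Mul1,r2:10,r3:Add2,r4:9
  c10: CDB Add1=6; issue SUB r0<-Add1  regs: r0:Add1,r1:Mul1,r2:10,r3:Add2,r4:9
  c11: CDB Add3=1; issue MUL r4<-Mul2  regs: r0:Add1,r1:Mul1,r2:10,r3:Add2,r4:Mul2
  c12: stall  regs: r0:Add1,r1:Mul1,r2:10,r3:Add2,r4:Mul2
  c13: CDB Add2=-4; stall  regs: r0:Add1,r1:Mul1,r2:10,r3:-4,r4:Mul2
  c14: CDB Mul1=-10; issue MUL r1<-Mul1  regs: r0:Add1,r1:Mul1,r2:10,r3:-4,r4:Mul2
  c15: issue SUB r0<-Add2  regs: r0:Add2,r1:Mul1,r2:10,r3:-4,r4:Mul2
  c16: -  regs: r0:Add2,r1:Mul1,r2:10,r3:-4,r4:Mul2
  c17: CDB Add1=9  regs: r0:Add2,r1:Mul1,r2:10,r3:-4,r4:Mul2
  c18: CDB Add2=-14  regs: r0:-14,r1:Mul1,r2:10,r3:-4,r4:Mul2
  c19: CDB Mul2=-36  regs: r0:-14,r1:Mul1,r2:10,r3:-4,r4:-36
  c20: -  regs: r0:-14,r1:Mul1,r2:10,r3:-4,r4:-36
  c21: -  regs: r0:-14,r1:Mul1,r2:10,r3:-4,r4:-36
  c22: -  regs: r0:-14,r1:Mul1,r2:10,r3:-4,r4:-36

STATUS = VALUE -4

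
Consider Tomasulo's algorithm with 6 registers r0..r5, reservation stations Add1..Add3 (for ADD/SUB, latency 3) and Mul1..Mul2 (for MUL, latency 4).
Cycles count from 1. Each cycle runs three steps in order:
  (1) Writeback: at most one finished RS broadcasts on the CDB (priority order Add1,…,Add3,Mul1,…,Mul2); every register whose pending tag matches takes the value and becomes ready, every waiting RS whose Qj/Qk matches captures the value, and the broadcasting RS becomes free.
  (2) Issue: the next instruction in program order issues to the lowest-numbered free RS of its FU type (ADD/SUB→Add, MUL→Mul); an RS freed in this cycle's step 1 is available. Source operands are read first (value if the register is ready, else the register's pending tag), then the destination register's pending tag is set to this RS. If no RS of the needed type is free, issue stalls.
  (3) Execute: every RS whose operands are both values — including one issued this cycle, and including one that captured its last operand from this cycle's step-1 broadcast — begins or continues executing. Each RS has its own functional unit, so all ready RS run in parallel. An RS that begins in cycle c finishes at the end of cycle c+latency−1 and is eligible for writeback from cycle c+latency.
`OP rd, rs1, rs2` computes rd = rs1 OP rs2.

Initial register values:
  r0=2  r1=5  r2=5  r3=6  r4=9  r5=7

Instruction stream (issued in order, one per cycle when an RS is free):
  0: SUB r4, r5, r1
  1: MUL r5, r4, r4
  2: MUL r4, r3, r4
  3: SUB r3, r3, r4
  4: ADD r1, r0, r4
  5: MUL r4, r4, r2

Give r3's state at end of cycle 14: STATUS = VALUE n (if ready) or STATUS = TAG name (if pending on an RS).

cycle 1: issue SUB r4<-Add1 // r0:2,r1:5,r2:5,r3:6,r4:Add1,r5:7
cycle 2: issue MUL r5<-Mul1 // r0:2,r1:5,r2:5,r3:6,r4:Add1,r5:Mul1
cycle 3: issue MUL r4<-Mul2 // r0:2,r1:5,r2:5,r3:6,r4:Mul2,r5:Mul1
cycle 4: CDB Add1=2; issue SUB r3<-Add1 // r0:2,r1:5,r2:5,r3:Add1,r4:Mul2,r5:Mul1
cycle 5: issue ADD r1<-Add2 // r0:2,r1:Add2,r2:5,r3:Add1,r4:Mul2,r5:Mul1
cycle 6: stall // r0:2,r1:Add2,r2:5,r3:Add1,r4:Mul2,r5:Mul1
cycle 7: stall // r0:2,r1:Add2,r2:5,r3:Add1,r4:Mul2,r5:Mul1
cycle 8: CDB Mul1=4; issue MUL r4<-Mul1 // r0:2,r1:Add2,r2:5,r3:Add1,r4:Mul1,r5:4
cycle 9: CDB Mul2=12 // r0:2,r1:Add2,r2:5,r3:Add1,r4:Mul1,r5:4
cycle 10: - // r0:2,r1:Add2,r2:5,r3:Add1,r4:Mul1,r5:4
cycle 11: - // r0:2,r1:Add2,r2:5,r3:Add1,r4:Mul1,r5:4
cycle 12: CDB Add1=-6 // r0:2,r1:Add2,r2:5,r3:-6,r4:Mul1,r5:4
cycle 13: CDB Add2=14 // r0:2,r1:14,r2:5,r3:-6,r4:Mul1,r5:4
cycle 14: CDB Mul1=60 // r0:2,r1:14,r2:5,r3:-6,r4:60,r5:4

STATUS = VALUE -6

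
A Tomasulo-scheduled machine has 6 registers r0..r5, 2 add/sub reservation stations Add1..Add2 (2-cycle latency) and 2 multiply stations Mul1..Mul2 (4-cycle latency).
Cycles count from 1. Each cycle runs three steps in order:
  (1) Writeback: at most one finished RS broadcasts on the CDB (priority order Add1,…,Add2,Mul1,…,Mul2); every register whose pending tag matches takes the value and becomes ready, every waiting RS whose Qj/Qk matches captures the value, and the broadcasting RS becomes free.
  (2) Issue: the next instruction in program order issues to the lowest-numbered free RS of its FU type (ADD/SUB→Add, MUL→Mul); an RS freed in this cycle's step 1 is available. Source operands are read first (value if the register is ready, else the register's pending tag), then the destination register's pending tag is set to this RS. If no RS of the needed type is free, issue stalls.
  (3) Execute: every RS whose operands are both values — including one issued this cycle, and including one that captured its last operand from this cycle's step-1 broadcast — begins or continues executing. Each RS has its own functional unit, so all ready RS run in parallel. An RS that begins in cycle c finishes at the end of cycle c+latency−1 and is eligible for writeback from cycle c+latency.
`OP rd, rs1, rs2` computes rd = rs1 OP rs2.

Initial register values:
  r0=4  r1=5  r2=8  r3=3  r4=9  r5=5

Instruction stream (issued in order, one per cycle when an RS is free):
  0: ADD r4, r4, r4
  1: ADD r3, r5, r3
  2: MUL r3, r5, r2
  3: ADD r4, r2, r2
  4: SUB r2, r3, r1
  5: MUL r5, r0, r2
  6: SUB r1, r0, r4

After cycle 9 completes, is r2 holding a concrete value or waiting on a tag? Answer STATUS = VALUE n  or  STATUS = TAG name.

STATUS = TAG Add2

cycle 1: issue ADD r4<-Add1 // r0:4,r1:5,r2:8,r3:3,r4:Add1,r5:5
cycle 2: issue ADD r3<-Add2 // r0:4,r1:5,r2:8,r3:Add2,r4:Add1,r5:5
cycle 3: CDB Add1=18; issue MUL r3<-Mul1 // r0:4,r1:5,r2:8,r3:Mul1,r4:18,r5:5
cycle 4: CDB Add2=8; issue ADD r4<-Add1 // r0:4,r1:5,r2:8,r3:Mul1,r4:Add1,r5:5
cycle 5: issue SUB r2<-Add2 // r0:4,r1:5,r2:Add2,r3:Mul1,r4:Add1,r5:5
cycle 6: CDB Add1=16; issue MUL r5<-Mul2 // r0:4,r1:5,r2:Add2,r3:Mul1,r4:16,r5:Mul2
cycle 7: CDB Mul1=40; issue SUB r1<-Add1 // r0:4,r1:Add1,r2:Add2,r3:40,r4:16,r5:Mul2
cycle 8: - // r0:4,r1:Add1,r2:Add2,r3:40,r4:16,r5:Mul2
cycle 9: CDB Add1=-12 // r0:4,r1:-12,r2:Add2,r3:40,r4:16,r5:Mul2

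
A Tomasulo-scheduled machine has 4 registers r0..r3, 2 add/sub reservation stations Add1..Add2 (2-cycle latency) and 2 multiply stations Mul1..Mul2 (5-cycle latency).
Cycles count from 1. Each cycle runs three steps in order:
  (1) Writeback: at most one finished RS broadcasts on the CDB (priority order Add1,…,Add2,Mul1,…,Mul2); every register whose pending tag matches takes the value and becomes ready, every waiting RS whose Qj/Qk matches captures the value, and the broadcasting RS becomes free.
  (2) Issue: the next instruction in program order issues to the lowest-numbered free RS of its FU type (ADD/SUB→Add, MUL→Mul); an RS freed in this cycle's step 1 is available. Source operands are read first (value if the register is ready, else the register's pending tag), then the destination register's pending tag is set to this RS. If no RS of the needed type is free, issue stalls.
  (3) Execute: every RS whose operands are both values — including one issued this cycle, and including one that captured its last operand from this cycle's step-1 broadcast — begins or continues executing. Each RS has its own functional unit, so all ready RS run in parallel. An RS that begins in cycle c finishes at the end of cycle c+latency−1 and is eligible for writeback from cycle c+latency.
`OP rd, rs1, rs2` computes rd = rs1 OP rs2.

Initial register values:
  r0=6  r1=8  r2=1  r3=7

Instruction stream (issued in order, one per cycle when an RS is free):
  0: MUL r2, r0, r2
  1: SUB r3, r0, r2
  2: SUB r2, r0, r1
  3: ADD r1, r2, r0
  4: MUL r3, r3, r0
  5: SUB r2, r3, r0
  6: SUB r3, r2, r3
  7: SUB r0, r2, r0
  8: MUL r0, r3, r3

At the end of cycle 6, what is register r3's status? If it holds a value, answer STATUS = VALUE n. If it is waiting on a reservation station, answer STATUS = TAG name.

cycle 1: issue MUL r2<-Mul1 // r0:6,r1:8,r2:Mul1,r3:7
cycle 2: issue SUB r3<-Add1 // r0:6,r1:8,r2:Mul1,r3:Add1
cycle 3: issue SUB r2<-Add2 // r0:6,r1:8,r2:Add2,r3:Add1
cycle 4: stall // r0:6,r1:8,r2:Add2,r3:Add1
cycle 5: CDB Add2=-2; issue ADD r1<-Add2 // r0:6,r1:Add2,r2:-2,r3:Add1
cycle 6: CDB Mul1=6; issue MUL r3<-Mul1 // r0:6,r1:Add2,r2:-2,r3:Mul1

STATUS = TAG Mul1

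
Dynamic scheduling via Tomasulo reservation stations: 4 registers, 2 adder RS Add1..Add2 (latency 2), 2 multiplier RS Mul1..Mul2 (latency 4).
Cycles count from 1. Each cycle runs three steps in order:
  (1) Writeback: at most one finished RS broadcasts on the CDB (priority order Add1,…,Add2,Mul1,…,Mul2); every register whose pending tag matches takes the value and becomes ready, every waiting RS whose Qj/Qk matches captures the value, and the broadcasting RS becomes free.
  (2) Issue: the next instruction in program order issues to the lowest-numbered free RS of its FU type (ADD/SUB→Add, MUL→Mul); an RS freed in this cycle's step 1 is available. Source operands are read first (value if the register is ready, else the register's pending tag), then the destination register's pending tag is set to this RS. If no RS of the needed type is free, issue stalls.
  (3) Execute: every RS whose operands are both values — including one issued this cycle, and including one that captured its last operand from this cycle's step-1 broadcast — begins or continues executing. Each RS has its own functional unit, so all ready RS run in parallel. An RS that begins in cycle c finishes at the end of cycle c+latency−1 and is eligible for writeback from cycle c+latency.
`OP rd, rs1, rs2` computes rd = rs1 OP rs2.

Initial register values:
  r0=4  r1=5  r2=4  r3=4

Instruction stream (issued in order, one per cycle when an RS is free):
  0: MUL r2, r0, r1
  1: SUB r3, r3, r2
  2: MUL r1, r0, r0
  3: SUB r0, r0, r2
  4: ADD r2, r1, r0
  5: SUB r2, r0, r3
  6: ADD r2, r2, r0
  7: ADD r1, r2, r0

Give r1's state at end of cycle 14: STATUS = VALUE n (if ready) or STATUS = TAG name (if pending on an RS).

STATUS = VALUE -32

cycle 1: issue MUL r2<-Mul1 // r0:4,r1:5,r2:Mul1,r3:4
cycle 2: issue SUB r3<-Add1 // r0:4,r1:5,r2:Mul1,r3:Add1
cycle 3: issue MUL r1<-Mul2 // r0:4,r1:Mul2,r2:Mul1,r3:Add1
cycle 4: issue SUB r0<-Add2 // r0:Add2,r1:Mul2,r2:Mul1,r3:Add1
cycle 5: CDB Mul1=20; stall // r0:Add2,r1:Mul2,r2:20,r3:Add1
cycle 6: stall // r0:Add2,r1:Mul2,r2:20,r3:Add1
cycle 7: CDB Add1=-16; issue ADD r2<-Add1 // r0:Add2,r1:Mul2,r2:Add1,r3:-16
cycle 8: CDB Add2=-16; issue SUB r2<-Add2 // r0:-16,r1:Mul2,r2:Add2,r3:-16
cycle 9: CDB Mul2=16; stall // r0:-16,r1:16,r2:Add2,r3:-16
cycle 10: CDB Add2=0; issue ADD r2<-Add2 // r0:-16,r1:16,r2:Add2,r3:-16
cycle 11: CDB Add1=0; issue ADD r1<-Add1 // r0:-16,r1:Add1,r2:Add2,r3:-16
cycle 12: CDB Add2=-16 // r0:-16,r1:Add1,r2:-16,r3:-16
cycle 13: - // r0:-16,r1:Add1,r2:-16,r3:-16
cycle 14: CDB Add1=-32 // r0:-16,r1:-32,r2:-16,r3:-16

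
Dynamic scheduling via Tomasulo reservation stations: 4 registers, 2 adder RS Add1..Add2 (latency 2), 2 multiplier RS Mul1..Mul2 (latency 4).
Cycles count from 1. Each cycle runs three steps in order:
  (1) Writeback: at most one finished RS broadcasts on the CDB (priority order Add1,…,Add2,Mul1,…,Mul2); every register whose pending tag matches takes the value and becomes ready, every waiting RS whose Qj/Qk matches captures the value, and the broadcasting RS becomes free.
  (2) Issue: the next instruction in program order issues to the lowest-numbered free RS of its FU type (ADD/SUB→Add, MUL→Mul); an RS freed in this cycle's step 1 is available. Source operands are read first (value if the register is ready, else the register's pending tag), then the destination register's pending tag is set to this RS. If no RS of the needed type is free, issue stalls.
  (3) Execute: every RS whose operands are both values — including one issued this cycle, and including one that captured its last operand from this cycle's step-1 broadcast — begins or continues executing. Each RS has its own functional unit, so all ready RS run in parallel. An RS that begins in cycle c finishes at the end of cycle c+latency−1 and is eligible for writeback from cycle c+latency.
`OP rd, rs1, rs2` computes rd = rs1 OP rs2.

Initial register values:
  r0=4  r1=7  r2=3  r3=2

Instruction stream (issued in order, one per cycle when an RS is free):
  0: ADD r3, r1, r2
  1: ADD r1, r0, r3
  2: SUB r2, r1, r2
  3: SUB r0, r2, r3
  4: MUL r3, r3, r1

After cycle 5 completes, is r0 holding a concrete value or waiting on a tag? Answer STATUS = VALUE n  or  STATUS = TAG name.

c1: issue ADD r3<-Add1 | r0:4,r1:7,r2:3,r3:Add1
c2: issue ADD r1<-Add2 | r0:4,r1:Add2,r2:3,r3:Add1
c3: CDB Add1=10; issue SUB r2<-Add1 | r0:4,r1:Add2,r2:Add1,r3:10
c4: stall | r0:4,r1:Add2,r2:Add1,r3:10
c5: CDB Add2=14; issue SUB r0<-Add2 | r0:Add2,r1:14,r2:Add1,r3:10

STATUS = TAG Add2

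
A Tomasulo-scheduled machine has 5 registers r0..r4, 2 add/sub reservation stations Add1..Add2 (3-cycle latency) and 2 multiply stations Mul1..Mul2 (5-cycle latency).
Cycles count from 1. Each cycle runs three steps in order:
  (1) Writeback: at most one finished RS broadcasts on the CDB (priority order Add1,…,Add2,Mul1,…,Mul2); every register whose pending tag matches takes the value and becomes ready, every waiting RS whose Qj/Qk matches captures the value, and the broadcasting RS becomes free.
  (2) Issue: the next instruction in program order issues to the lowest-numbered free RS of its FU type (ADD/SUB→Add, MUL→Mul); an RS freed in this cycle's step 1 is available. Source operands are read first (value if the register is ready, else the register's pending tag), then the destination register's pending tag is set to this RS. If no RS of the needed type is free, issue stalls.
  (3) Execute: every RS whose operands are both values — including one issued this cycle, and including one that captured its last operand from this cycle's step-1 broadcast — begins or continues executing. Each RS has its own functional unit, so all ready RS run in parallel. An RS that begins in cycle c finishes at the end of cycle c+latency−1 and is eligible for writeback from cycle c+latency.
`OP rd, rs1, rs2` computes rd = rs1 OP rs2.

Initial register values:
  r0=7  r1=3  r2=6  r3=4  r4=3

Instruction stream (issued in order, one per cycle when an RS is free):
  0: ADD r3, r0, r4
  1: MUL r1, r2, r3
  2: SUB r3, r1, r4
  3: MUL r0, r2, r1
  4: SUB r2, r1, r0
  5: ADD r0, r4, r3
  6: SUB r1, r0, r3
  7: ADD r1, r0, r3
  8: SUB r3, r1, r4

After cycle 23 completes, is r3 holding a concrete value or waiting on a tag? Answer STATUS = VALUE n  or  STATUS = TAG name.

cycle 1: issue ADD r3<-Add1 // r0:7,r1:3,r2:6,r3:Add1,r4:3
cycle 2: issue MUL r1<-Mul1 // r0:7,r1:Mul1,r2:6,r3:Add1,r4:3
cycle 3: issue SUB r3<-Add2 // r0:7,r1:Mul1,r2:6,r3:Add2,r4:3
cycle 4: CDB Add1=10; issue MUL r0<-Mul2 // r0:Mul2,r1:Mul1,r2:6,r3:Add2,r4:3
cycle 5: issue SUB r2<-Add1 // r0:Mul2,r1:Mul1,r2:Add1,r3:Add2,r4:3
cycle 6: stall // r0:Mul2,r1:Mul1,r2:Add1,r3:Add2,r4:3
cycle 7: stall // r0:Mul2,r1:Mul1,r2:Add1,r3:Add2,r4:3
cycle 8: stall // r0:Mul2,r1:Mul1,r2:Add1,r3:Add2,r4:3
cycle 9: CDB Mul1=60; stall // r0:Mul2,r1:60,r2:Add1,r3:Add2,r4:3
cycle 10: stall // r0:Mul2,r1:60,r2:Add1,r3:Add2,r4:3
cycle 11: stall // r0:Mul2,r1:60,r2:Add1,r3:Add2,r4:3
cycle 12: CDB Add2=57; issue ADD r0<-Add2 // r0:Add2,r1:60,r2:Add1,r3:57,r4:3
cycle 13: stall // r0:Add2,r1:60,r2:Add1,r3:57,r4:3
cycle 14: CDB Mul2=360; stall // r0:Add2,r1:60,r2:Add1,r3:57,r4:3
cycle 15: CDB Add2=60; issue SUB r1<-Add2 // r0:60,r1:Add2,r2:Add1,r3:57,r4:3
cycle 16: stall // r0:60,r1:Add2,r2:Add1,r3:57,r4:3
cycle 17: CDB Add1=-300; issue ADD r1<-Add1 // r0:60,r1:Add1,r2:-300,r3:57,r4:3
cycle 18: CDB Add2=3; issue SUB r3<-Add2 // r0:60,r1:Add1,r2:-300,r3:Add2,r4:3
cycle 19: - // r0:60,r1:Add1,r2:-300,r3:Add2,r4:3
cycle 20: CDB Add1=117 // r0:60,r1:117,r2:-300,r3:Add2,r4:3
cycle 21: - // r0:60,r1:117,r2:-300,r3:Add2,r4:3
cycle 22: - // r0:60,r1:117,r2:-300,r3:Add2,r4:3
cycle 23: CDB Add2=114 // r0:60,r1:117,r2:-300,r3:114,r4:3

STATUS = VALUE 114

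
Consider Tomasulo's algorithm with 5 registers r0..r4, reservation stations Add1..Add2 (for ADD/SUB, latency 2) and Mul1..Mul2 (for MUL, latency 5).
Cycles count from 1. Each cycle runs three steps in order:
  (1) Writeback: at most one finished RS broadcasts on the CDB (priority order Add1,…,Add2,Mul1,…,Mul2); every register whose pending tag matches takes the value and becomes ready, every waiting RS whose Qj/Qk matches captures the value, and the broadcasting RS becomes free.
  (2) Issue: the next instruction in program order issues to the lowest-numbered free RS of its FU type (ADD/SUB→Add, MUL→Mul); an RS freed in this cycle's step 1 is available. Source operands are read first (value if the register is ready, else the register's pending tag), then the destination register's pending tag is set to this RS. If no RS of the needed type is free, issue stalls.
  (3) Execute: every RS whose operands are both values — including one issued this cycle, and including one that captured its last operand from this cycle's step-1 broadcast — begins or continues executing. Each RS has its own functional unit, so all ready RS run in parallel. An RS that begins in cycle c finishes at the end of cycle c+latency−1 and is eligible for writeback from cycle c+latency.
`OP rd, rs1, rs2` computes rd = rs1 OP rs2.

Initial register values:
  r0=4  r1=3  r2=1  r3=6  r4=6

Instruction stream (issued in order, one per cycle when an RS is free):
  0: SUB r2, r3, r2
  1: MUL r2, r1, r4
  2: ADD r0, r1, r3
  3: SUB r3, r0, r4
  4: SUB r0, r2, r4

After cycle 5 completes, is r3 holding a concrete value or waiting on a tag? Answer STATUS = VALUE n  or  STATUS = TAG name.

STATUS = TAG Add2

c1: issue SUB r2<-Add1 | r0:4,r1:3,r2:Add1,r3:6,r4:6
c2: issue MUL r2<-Mul1 | r0:4,r1:3,r2:Mul1,r3:6,r4:6
c3: CDB Add1=5; issue ADD r0<-Add1 | r0:Add1,r1:3,r2:Mul1,r3:6,r4:6
c4: issue SUB r3<-Add2 | r0:Add1,r1:3,r2:Mul1,r3:Add2,r4:6
c5: CDB Add1=9; issue SUB r0<-Add1 | r0:Add1,r1:3,r2:Mul1,r3:Add2,r4:6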